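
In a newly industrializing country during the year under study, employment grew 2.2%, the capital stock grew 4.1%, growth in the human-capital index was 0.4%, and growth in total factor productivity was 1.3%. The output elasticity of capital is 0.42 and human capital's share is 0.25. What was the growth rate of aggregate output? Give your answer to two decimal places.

Aggregate output grew 3.85%.

Labor's share = 1 − 0.42 − 0.25 = 0.33.
The capital stock: 0.42 × 4.1 = 1.722 pp.
The human-capital index: 0.25 × 0.4 = 0.1 pp.
Employment: 0.33 × 2.2 = 0.726 pp.
Output growth = 1.3 + 2.548 = 3.848%.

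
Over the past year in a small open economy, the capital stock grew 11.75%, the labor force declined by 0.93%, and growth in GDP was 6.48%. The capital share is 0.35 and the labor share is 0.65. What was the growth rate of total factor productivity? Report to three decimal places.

Labor's share = 1 − 0.35 = 0.65.
The capital stock: 0.35 × 11.75 = 4.1125 pp.
The labor force: 0.65 × (-0.93) = -0.6045 pp.
TFP growth = 6.48 − 3.508 = 2.972%.

Total factor productivity grew 2.972%.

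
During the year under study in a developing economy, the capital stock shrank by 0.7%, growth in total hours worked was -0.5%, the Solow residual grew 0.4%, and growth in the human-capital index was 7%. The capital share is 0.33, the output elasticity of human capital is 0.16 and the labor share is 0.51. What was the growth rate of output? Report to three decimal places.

1.034%

Labor's share = 1 − 0.33 − 0.16 = 0.51.
The capital stock: 0.33 × (-0.7) = -0.231 pp.
The human-capital index: 0.16 × 7 = 1.12 pp.
Total hours worked: 0.51 × (-0.5) = -0.255 pp.
Output growth = 0.4 + 0.634 = 1.034%.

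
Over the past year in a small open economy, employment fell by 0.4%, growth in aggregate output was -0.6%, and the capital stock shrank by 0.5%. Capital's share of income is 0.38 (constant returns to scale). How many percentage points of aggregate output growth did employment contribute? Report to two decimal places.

Labor's share = 1 − 0.38 = 0.62.
Contribution = share × growth = 0.62 × (-0.4) = -0.248 pp.

-0.25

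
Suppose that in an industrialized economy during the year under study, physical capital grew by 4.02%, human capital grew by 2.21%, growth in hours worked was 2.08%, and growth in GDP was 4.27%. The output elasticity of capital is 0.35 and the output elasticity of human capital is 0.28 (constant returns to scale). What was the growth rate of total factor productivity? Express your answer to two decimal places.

1.47%

Labor's share = 1 − 0.35 − 0.28 = 0.37.
Physical capital: 0.35 × 4.02 = 1.407 pp.
Human capital: 0.28 × 2.21 = 0.6188 pp.
Hours worked: 0.37 × 2.08 = 0.7696 pp.
TFP growth = 4.27 − 2.7954 = 1.4746%.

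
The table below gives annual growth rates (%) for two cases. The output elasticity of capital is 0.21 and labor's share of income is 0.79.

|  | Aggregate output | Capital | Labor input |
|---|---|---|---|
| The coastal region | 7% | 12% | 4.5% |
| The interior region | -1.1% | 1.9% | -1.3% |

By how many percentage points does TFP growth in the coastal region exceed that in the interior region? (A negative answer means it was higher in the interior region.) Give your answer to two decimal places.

Labor's share = 1 − 0.21 = 0.79.
The coastal region: TFP = 7 − 2.52 − 3.555 = 0.925%.
The interior region: TFP = -1.1 − 0.399 + 1.027 = -0.472%.
Difference = 0.925 − (-0.472) = 1.397 pp.

1.40 percentage points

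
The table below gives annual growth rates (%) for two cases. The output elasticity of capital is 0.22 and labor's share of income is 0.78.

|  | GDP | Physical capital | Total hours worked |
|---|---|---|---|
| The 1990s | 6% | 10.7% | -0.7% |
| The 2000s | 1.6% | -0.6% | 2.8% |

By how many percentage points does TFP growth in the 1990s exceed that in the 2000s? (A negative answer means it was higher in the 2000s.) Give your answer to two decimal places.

4.64 percentage points

Labor's share = 1 − 0.22 = 0.78.
The 1990s: TFP = 6 − 2.354 + 0.546 = 4.192%.
The 2000s: TFP = 1.6 + 0.132 − 2.184 = -0.452%.
Difference = 4.192 − (-0.452) = 4.644 pp.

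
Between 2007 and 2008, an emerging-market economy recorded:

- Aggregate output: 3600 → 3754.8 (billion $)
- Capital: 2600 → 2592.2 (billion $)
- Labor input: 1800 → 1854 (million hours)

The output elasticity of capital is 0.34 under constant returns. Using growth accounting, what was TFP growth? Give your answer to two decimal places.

Aggregate output growth = (3754.8 − 3600) / 3600 = 4.3%.
Capital growth = (2592.2 − 2600) / 2600 = -0.3%.
Labor input growth = (1854 − 1800) / 1800 = 3%.
Labor's share = 1 − 0.34 = 0.66.
Capital: 0.34 × (-0.3) = -0.102 pp.
Labor input: 0.66 × 3 = 1.98 pp.
TFP growth = 4.3 − 1.878 = 2.422%.

2.42%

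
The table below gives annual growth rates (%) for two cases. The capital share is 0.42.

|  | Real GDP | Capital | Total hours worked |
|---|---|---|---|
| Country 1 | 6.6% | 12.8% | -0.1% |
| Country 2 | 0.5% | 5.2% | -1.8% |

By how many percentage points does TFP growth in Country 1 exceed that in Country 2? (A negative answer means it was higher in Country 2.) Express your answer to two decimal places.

1.92 percentage points

Labor's share = 1 − 0.42 = 0.58.
Country 1: TFP = 6.6 − 5.376 + 0.058 = 1.282%.
Country 2: TFP = 0.5 − 2.184 + 1.044 = -0.64%.
Difference = 1.282 − (-0.64) = 1.922 pp.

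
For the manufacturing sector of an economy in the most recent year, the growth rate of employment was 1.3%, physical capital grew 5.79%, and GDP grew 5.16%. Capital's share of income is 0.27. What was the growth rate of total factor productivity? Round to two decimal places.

2.65%

Labor's share = 1 − 0.27 = 0.73.
Physical capital: 0.27 × 5.79 = 1.5633 pp.
Employment: 0.73 × 1.3 = 0.949 pp.
TFP growth = 5.16 − 2.5123 = 2.6477%.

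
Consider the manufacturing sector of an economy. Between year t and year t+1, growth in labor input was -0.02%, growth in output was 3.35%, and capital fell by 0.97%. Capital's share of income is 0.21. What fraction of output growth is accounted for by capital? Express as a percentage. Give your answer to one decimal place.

-6.1%

Capital contributed 0.21 × (-0.97) = -0.2037 pp.
Share of growth = -0.2037 / 3.35 × 100 = -6.081%.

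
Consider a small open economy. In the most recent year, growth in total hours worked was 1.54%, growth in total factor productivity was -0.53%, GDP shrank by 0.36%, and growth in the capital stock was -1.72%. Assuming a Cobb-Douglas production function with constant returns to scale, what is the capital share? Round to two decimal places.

gY = gA + α·gK + (1−α)·gL, so gY − gA − gL = α(gK − gL).
-0.36 + 0.53 − 1.54 = α × (-1.72 − 1.54).
-1.37 = -3.26 α, so α = 0.4202.

The capital share is 0.42.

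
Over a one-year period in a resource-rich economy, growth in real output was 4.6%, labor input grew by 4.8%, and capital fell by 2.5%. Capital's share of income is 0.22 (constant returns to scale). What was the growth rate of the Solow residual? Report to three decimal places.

1.406%

Labor's share = 1 − 0.22 = 0.78.
Capital: 0.22 × (-2.5) = -0.55 pp.
Labor input: 0.78 × 4.8 = 3.744 pp.
TFP growth = 4.6 − 3.194 = 1.406%.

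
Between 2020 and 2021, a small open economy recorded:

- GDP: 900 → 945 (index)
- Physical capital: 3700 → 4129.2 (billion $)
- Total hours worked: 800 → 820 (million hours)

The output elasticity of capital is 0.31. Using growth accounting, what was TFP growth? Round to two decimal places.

-0.32%

GDP growth = (945 − 900) / 900 = 5%.
Physical capital growth = (4129.2 − 3700) / 3700 = 11.6%.
Total hours worked growth = (820 − 800) / 800 = 2.5%.
Labor's share = 1 − 0.31 = 0.69.
Physical capital: 0.31 × 11.6 = 3.596 pp.
Total hours worked: 0.69 × 2.5 = 1.725 pp.
TFP growth = 5 − 5.321 = -0.321%.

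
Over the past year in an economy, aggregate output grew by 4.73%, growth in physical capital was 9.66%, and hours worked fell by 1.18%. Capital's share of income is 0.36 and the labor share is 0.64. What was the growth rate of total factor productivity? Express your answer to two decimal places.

Labor's share = 1 − 0.36 = 0.64.
Physical capital: 0.36 × 9.66 = 3.4776 pp.
Hours worked: 0.64 × (-1.18) = -0.7552 pp.
TFP growth = 4.73 − 2.7224 = 2.0076%.

Total factor productivity growth was 2.01%.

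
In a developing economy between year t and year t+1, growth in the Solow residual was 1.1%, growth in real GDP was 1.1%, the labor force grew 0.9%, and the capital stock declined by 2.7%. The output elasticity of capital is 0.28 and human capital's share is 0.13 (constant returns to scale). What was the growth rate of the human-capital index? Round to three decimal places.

1.731%

Labor's share = 1 − 0.28 − 0.13 = 0.59.
gY = gA + 0.28×(-2.7) + 0.59×0.9 + 0.13×g.
0.13×g = 1.1 − 1.1 + 0.225 = 0.225.
g = 0.225 / 0.13 = 1.73077%.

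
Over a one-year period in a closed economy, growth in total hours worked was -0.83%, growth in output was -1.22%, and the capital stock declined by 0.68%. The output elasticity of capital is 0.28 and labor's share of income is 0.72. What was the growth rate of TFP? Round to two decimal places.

Labor's share = 1 − 0.28 = 0.72.
The capital stock: 0.28 × (-0.68) = -0.1904 pp.
Total hours worked: 0.72 × (-0.83) = -0.5976 pp.
TFP growth = -1.22 + 0.788 = -0.432%.

-0.43%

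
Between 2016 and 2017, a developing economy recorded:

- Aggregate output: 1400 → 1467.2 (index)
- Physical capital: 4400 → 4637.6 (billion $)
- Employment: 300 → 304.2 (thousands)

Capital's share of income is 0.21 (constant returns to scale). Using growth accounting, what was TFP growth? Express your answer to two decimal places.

2.56%

Aggregate output growth = (1467.2 − 1400) / 1400 = 4.8%.
Physical capital growth = (4637.6 − 4400) / 4400 = 5.4%.
Employment growth = (304.2 − 300) / 300 = 1.4%.
Labor's share = 1 − 0.21 = 0.79.
Physical capital: 0.21 × 5.4 = 1.134 pp.
Employment: 0.79 × 1.4 = 1.106 pp.
TFP growth = 4.8 − 2.24 = 2.56%.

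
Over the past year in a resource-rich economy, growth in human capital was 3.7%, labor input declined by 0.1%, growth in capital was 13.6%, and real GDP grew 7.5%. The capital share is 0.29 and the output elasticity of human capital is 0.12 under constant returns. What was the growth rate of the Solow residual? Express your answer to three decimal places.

Labor's share = 1 − 0.29 − 0.12 = 0.59.
Capital: 0.29 × 13.6 = 3.944 pp.
Human capital: 0.12 × 3.7 = 0.444 pp.
Labor input: 0.59 × (-0.1) = -0.059 pp.
TFP growth = 7.5 − 4.329 = 3.171%.

3.171%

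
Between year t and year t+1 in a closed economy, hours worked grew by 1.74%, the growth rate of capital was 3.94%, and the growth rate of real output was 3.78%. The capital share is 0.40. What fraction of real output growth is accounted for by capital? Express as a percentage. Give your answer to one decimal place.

Capital accounted for 41.7% of growth.

Capital contributed 0.4 × 3.94 = 1.576 pp.
Share of growth = 1.576 / 3.78 × 100 = 41.693%.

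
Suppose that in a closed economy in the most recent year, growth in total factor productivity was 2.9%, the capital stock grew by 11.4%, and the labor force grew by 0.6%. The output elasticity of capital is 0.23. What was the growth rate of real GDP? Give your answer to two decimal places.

Real GDP grew 5.98%.

Labor's share = 1 − 0.23 = 0.77.
The capital stock: 0.23 × 11.4 = 2.622 pp.
The labor force: 0.77 × 0.6 = 0.462 pp.
Output growth = 2.9 + 3.084 = 5.984%.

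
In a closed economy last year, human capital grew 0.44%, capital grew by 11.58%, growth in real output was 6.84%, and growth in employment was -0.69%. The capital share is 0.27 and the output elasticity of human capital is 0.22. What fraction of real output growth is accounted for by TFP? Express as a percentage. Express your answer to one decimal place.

Labor's share = 1 − 0.27 − 0.22 = 0.51.
Capital: 0.27 × 11.58 = 3.1266 pp.
Human capital: 0.22 × 0.44 = 0.0968 pp.
Employment: 0.51 × (-0.69) = -0.3519 pp.
TFP growth = 6.84 − 2.8715 = 3.9685%.
TFP share of growth = 3.9685 / 6.84 × 100 = 58.019%.

58.0%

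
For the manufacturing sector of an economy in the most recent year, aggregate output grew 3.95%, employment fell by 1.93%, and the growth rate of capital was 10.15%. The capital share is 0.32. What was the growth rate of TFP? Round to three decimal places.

Labor's share = 1 − 0.32 = 0.68.
Capital: 0.32 × 10.15 = 3.248 pp.
Employment: 0.68 × (-1.93) = -1.3124 pp.
TFP growth = 3.95 − 1.9356 = 2.0144%.

TFP grew 2.014%.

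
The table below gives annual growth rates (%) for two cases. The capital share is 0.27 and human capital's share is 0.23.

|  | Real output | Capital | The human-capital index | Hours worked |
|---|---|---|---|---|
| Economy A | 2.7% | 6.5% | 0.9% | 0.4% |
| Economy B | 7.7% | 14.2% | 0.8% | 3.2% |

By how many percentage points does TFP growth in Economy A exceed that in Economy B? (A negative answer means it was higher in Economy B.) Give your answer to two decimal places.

Labor's share = 1 − 0.27 − 0.23 = 0.5.
Economy A: TFP = 2.7 − 1.755 − 0.207 − 0.2 = 0.538%.
Economy B: TFP = 7.7 − 3.834 − 0.184 − 1.6 = 2.082%.
Difference = 0.538 − (2.082) = -1.544 pp.

-1.54 percentage points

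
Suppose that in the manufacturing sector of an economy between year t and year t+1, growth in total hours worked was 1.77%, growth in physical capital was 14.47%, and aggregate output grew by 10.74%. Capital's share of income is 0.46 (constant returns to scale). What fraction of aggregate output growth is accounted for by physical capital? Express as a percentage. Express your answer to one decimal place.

Physical capital accounted for 62.0% of growth.

Physical capital contributed 0.46 × 14.47 = 6.6562 pp.
Share of growth = 6.6562 / 10.74 × 100 = 61.976%.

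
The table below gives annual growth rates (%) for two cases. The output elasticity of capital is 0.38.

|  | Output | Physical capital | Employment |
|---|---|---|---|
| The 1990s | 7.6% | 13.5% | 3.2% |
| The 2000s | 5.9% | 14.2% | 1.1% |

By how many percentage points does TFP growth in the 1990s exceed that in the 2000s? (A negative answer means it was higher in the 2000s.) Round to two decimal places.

0.66 percentage points

Labor's share = 1 − 0.38 = 0.62.
The 1990s: TFP = 7.6 − 5.13 − 1.984 = 0.486%.
The 2000s: TFP = 5.9 − 5.396 − 0.682 = -0.178%.
Difference = 0.486 − (-0.178) = 0.664 pp.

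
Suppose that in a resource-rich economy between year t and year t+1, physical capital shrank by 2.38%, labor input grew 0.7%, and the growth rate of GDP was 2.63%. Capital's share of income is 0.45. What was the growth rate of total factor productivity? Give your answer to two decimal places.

Total factor productivity growth was 3.32%.

Labor's share = 1 − 0.45 = 0.55.
Physical capital: 0.45 × (-2.38) = -1.071 pp.
Labor input: 0.55 × 0.7 = 0.385 pp.
TFP growth = 2.63 + 0.686 = 3.316%.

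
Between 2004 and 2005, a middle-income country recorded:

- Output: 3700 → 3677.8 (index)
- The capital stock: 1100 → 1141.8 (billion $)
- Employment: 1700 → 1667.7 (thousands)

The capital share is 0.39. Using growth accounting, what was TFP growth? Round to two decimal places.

-0.92%

Output growth = (3677.8 − 3700) / 3700 = -0.6%.
The capital stock growth = (1141.8 − 1100) / 1100 = 3.8%.
Employment growth = (1667.7 − 1700) / 1700 = -1.9%.
Labor's share = 1 − 0.39 = 0.61.
The capital stock: 0.39 × 3.8 = 1.482 pp.
Employment: 0.61 × (-1.9) = -1.159 pp.
TFP growth = -0.6 − 0.323 = -0.923%.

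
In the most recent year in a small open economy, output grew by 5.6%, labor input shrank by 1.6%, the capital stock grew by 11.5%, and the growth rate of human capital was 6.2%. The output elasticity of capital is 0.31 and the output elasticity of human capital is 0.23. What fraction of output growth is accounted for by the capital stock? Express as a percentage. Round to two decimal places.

The capital stock contributed 0.31 × 11.5 = 3.565 pp.
Share of growth = 3.565 / 5.6 × 100 = 63.6607%.

The capital stock accounted for 63.66% of growth.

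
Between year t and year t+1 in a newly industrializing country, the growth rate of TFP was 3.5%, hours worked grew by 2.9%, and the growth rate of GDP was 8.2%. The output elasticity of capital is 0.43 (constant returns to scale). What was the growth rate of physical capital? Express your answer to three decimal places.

Labor's share = 1 − 0.43 = 0.57.
gY = gA + 0.57×2.9 + 0.43×g.
0.43×g = 8.2 − 3.5 − 1.653 = 3.047.
g = 3.047 / 0.43 = 7.08605%.

7.086%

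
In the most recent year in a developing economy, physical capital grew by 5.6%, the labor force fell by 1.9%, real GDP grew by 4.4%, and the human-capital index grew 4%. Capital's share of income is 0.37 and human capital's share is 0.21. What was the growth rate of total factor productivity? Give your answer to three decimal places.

Labor's share = 1 − 0.37 − 0.21 = 0.42.
Physical capital: 0.37 × 5.6 = 2.072 pp.
The human-capital index: 0.21 × 4 = 0.84 pp.
The labor force: 0.42 × (-1.9) = -0.798 pp.
TFP growth = 4.4 − 2.114 = 2.286%.

2.286%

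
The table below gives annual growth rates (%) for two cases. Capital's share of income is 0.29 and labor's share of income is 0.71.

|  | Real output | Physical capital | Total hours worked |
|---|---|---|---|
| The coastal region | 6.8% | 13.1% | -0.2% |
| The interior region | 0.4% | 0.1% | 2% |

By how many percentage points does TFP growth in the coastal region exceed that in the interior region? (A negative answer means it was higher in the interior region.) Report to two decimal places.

Labor's share = 1 − 0.29 = 0.71.
The coastal region: TFP = 6.8 − 3.799 + 0.142 = 3.143%.
The interior region: TFP = 0.4 − 0.029 − 1.42 = -1.049%.
Difference = 3.143 − (-1.049) = 4.192 pp.

4.19 percentage points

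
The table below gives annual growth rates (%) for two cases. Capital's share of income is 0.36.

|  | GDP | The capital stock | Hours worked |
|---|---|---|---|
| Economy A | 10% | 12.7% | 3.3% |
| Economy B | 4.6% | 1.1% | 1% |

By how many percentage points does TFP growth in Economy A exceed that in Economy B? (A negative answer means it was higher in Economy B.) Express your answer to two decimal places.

-0.25 percentage points

Labor's share = 1 − 0.36 = 0.64.
Economy A: TFP = 10 − 4.572 − 2.112 = 3.316%.
Economy B: TFP = 4.6 − 0.396 − 0.64 = 3.564%.
Difference = 3.316 − (3.564) = -0.248 pp.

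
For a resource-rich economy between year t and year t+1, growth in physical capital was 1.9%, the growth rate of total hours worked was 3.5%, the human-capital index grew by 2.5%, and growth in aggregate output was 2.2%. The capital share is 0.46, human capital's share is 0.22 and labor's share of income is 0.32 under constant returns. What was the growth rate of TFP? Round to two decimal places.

Labor's share = 1 − 0.46 − 0.22 = 0.32.
Physical capital: 0.46 × 1.9 = 0.874 pp.
The human-capital index: 0.22 × 2.5 = 0.55 pp.
Total hours worked: 0.32 × 3.5 = 1.12 pp.
TFP growth = 2.2 − 2.544 = -0.344%.

-0.34%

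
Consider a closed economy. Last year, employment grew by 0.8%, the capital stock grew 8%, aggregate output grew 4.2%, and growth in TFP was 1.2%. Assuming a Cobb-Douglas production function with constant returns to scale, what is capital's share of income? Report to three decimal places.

gY = gA + α·gK + (1−α)·gL, so gY − gA − gL = α(gK − gL).
4.2 − 1.2 − 0.8 = α × (8 − 0.8).
2.2 = 7.2 α, so α = 0.30556.

α = 0.306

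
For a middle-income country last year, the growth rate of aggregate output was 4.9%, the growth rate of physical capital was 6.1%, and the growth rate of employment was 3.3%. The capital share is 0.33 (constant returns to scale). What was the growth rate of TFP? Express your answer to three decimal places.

0.676%

Labor's share = 1 − 0.33 = 0.67.
Physical capital: 0.33 × 6.1 = 2.013 pp.
Employment: 0.67 × 3.3 = 2.211 pp.
TFP growth = 4.9 − 4.224 = 0.676%.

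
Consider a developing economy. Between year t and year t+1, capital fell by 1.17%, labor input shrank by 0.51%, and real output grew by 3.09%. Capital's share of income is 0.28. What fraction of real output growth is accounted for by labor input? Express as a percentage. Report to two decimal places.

Labor input accounted for -11.88% of growth.

Labor's share = 1 − 0.28 = 0.72.
Labor input contributed 0.72 × (-0.51) = -0.3672 pp.
Share of growth = -0.3672 / 3.09 × 100 = -11.8835%.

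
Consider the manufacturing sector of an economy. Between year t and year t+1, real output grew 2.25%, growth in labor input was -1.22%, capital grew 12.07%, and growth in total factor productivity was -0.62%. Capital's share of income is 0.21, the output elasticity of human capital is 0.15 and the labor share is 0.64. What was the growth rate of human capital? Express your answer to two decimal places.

Human capital grew 7.44%.

Labor's share = 1 − 0.21 − 0.15 = 0.64.
gY = gA + 0.21×12.07 + 0.64×(-1.22) + 0.15×g.
0.15×g = 2.25 + 0.62 − 1.7539 = 1.1161.
g = 1.1161 / 0.15 = 7.4407%.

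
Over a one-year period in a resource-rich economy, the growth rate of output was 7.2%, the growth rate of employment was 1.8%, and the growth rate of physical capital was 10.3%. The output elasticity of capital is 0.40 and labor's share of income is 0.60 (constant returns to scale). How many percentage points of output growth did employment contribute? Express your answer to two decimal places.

Labor's share = 1 − 0.4 = 0.6.
Contribution = share × growth = 0.6 × 1.8 = 1.08 pp.

1.08 pp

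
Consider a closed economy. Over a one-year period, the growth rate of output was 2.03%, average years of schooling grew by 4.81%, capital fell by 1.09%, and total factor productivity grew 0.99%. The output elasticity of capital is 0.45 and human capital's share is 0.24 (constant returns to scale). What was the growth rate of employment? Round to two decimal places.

1.21%

Labor's share = 1 − 0.45 − 0.24 = 0.31.
gY = gA + 0.45×(-1.09) + 0.24×4.81 + 0.31×g.
0.31×g = 2.03 − 0.99 − 0.6639 = 0.3761.
g = 0.3761 / 0.31 = 1.2132%.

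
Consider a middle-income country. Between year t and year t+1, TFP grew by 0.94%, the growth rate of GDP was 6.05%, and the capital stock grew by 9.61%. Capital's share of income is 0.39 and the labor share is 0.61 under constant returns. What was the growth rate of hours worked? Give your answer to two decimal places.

Labor's share = 1 − 0.39 = 0.61.
gY = gA + 0.39×9.61 + 0.61×g.
0.61×g = 6.05 − 0.94 − 3.7479 = 1.3621.
g = 1.3621 / 0.61 = 2.233%.

2.23%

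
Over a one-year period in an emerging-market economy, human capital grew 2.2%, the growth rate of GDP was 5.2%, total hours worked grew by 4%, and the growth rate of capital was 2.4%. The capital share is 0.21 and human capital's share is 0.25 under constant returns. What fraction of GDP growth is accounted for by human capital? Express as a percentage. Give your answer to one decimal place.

Human capital contributed 0.25 × 2.2 = 0.55 pp.
Share of growth = 0.55 / 5.2 × 100 = 10.577%.

10.6%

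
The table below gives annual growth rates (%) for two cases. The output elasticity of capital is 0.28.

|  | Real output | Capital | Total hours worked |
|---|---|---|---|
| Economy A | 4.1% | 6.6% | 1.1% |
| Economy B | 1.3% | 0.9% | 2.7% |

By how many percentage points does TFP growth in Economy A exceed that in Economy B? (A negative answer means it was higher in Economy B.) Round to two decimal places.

Labor's share = 1 − 0.28 = 0.72.
Economy A: TFP = 4.1 − 1.848 − 0.792 = 1.46%.
Economy B: TFP = 1.3 − 0.252 − 1.944 = -0.896%.
Difference = 1.46 − (-0.896) = 2.356 pp.

2.36 percentage points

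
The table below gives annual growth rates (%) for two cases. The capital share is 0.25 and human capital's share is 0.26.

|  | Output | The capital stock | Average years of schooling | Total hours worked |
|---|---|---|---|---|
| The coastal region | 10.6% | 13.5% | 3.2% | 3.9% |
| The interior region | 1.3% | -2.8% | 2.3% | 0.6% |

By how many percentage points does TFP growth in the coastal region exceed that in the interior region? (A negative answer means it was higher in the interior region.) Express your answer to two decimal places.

3.37 percentage points

Labor's share = 1 − 0.25 − 0.26 = 0.49.
The coastal region: TFP = 10.6 − 3.375 − 0.832 − 1.911 = 4.482%.
The interior region: TFP = 1.3 + 0.7 − 0.598 − 0.294 = 1.108%.
Difference = 4.482 − (1.108) = 3.374 pp.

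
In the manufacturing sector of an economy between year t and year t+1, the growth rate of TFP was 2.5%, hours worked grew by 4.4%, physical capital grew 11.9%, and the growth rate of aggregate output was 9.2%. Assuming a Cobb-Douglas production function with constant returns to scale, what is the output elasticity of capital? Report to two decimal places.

The output elasticity of capital is 0.31.

gY = gA + α·gK + (1−α)·gL, so gY − gA − gL = α(gK − gL).
9.2 − 2.5 − 4.4 = α × (11.9 − 4.4).
2.3 = 7.5 α, so α = 0.3067.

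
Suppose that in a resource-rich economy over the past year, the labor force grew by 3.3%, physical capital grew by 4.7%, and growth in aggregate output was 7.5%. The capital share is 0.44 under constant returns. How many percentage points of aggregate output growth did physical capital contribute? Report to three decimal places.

Contribution = share × growth = 0.44 × 4.7 = 2.068 pp.

2.068 pp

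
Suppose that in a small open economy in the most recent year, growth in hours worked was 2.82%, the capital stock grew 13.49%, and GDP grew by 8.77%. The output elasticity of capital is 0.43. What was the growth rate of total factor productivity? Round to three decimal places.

1.362%

Labor's share = 1 − 0.43 = 0.57.
The capital stock: 0.43 × 13.49 = 5.8007 pp.
Hours worked: 0.57 × 2.82 = 1.6074 pp.
TFP growth = 8.77 − 7.4081 = 1.3619%.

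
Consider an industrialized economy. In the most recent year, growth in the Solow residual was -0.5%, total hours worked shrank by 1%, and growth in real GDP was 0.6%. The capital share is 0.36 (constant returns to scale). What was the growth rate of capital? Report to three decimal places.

Labor's share = 1 − 0.36 = 0.64.
gY = gA + 0.64×(-1) + 0.36×g.
0.36×g = 0.6 + 0.5 + 0.64 = 1.74.
g = 1.74 / 0.36 = 4.83333%.

4.833%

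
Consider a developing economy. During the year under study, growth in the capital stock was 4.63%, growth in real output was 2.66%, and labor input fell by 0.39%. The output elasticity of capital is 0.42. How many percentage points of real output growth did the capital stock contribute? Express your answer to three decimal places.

Contribution = share × growth = 0.42 × 4.63 = 1.9446 pp.

1.945 pp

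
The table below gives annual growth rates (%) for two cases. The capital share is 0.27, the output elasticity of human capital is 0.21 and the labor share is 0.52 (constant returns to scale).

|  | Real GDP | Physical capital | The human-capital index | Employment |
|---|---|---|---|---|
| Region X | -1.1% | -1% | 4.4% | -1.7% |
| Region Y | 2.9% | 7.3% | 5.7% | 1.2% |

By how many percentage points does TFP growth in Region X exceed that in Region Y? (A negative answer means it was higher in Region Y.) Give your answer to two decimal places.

0.02 percentage points

Labor's share = 1 − 0.27 − 0.21 = 0.52.
Region X: TFP = -1.1 + 0.27 − 0.924 + 0.884 = -0.87%.
Region Y: TFP = 2.9 − 1.971 − 1.197 − 0.624 = -0.892%.
Difference = -0.87 − (-0.892) = 0.022 pp.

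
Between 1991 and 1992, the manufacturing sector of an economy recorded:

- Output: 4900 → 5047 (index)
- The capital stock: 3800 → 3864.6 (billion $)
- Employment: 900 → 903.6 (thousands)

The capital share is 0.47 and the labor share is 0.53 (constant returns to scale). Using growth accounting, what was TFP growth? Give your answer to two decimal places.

1.99%

Output growth = (5047 − 4900) / 4900 = 3%.
The capital stock growth = (3864.6 − 3800) / 3800 = 1.7%.
Employment growth = (903.6 − 900) / 900 = 0.4%.
Labor's share = 1 − 0.47 = 0.53.
The capital stock: 0.47 × 1.7 = 0.799 pp.
Employment: 0.53 × 0.4 = 0.212 pp.
TFP growth = 3 − 1.011 = 1.989%.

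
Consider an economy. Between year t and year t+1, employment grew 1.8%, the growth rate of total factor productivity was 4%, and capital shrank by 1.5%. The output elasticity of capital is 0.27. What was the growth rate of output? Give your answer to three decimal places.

Labor's share = 1 − 0.27 = 0.73.
Capital: 0.27 × (-1.5) = -0.405 pp.
Employment: 0.73 × 1.8 = 1.314 pp.
Output growth = 4 + 0.909 = 4.909%.

4.909%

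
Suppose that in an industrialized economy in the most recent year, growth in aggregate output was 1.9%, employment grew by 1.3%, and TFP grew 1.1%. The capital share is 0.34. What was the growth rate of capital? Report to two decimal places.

-0.17%

Labor's share = 1 − 0.34 = 0.66.
gY = gA + 0.66×1.3 + 0.34×g.
0.34×g = 1.9 − 1.1 − 0.858 = -0.058.
g = -0.058 / 0.34 = -0.1706%.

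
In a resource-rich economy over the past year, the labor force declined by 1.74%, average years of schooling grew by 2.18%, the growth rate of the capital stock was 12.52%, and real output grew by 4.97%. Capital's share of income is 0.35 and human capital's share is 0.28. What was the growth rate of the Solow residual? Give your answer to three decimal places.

Labor's share = 1 − 0.35 − 0.28 = 0.37.
The capital stock: 0.35 × 12.52 = 4.382 pp.
Average years of schooling: 0.28 × 2.18 = 0.6104 pp.
The labor force: 0.37 × (-1.74) = -0.6438 pp.
TFP growth = 4.97 − 4.3486 = 0.6214%.

0.621%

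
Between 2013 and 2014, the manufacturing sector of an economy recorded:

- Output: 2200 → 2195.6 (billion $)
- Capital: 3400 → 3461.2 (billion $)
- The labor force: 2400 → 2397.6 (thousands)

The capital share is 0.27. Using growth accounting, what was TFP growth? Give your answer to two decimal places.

Output growth = (2195.6 − 2200) / 2200 = -0.2%.
Capital growth = (3461.2 − 3400) / 3400 = 1.8%.
The labor force growth = (2397.6 − 2400) / 2400 = -0.1%.
Labor's share = 1 − 0.27 = 0.73.
Capital: 0.27 × 1.8 = 0.486 pp.
The labor force: 0.73 × (-0.1) = -0.073 pp.
TFP growth = -0.2 − 0.413 = -0.613%.

-0.61%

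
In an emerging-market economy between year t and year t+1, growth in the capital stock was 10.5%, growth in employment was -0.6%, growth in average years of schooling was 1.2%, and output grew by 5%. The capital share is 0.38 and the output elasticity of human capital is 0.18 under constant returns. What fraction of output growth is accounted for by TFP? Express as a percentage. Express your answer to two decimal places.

Labor's share = 1 − 0.38 − 0.18 = 0.44.
The capital stock: 0.38 × 10.5 = 3.99 pp.
Average years of schooling: 0.18 × 1.2 = 0.216 pp.
Employment: 0.44 × (-0.6) = -0.264 pp.
TFP growth = 5 − 3.942 = 1.058%.
TFP share of growth = 1.058 / 5 × 100 = 21.16%.

21.16%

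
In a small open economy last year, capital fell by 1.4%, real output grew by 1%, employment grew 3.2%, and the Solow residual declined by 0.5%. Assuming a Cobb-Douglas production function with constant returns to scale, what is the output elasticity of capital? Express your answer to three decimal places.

α = 0.370

gY = gA + α·gK + (1−α)·gL, so gY − gA − gL = α(gK − gL).
1 + 0.5 − 3.2 = α × (-1.4 − 3.2).
-1.7 = -4.6 α, so α = 0.36957.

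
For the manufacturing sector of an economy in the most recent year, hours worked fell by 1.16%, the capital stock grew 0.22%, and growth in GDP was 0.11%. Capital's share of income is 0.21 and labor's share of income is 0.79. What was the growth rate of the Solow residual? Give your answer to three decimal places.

Labor's share = 1 − 0.21 = 0.79.
The capital stock: 0.21 × 0.22 = 0.0462 pp.
Hours worked: 0.79 × (-1.16) = -0.9164 pp.
TFP growth = 0.11 + 0.8702 = 0.9802%.

The Solow residual grew 0.980%.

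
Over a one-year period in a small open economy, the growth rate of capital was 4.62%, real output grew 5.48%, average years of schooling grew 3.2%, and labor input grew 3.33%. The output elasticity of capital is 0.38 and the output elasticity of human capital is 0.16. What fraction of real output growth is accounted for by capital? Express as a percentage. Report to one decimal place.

Capital contributed 0.38 × 4.62 = 1.7556 pp.
Share of growth = 1.7556 / 5.48 × 100 = 32.036%.

Capital accounted for 32.0% of growth.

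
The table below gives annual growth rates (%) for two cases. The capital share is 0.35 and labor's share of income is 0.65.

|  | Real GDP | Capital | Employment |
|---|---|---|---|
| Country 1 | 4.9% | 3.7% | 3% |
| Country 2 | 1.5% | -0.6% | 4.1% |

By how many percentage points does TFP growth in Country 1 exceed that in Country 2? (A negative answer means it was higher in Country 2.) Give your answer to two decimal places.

Labor's share = 1 − 0.35 = 0.65.
Country 1: TFP = 4.9 − 1.295 − 1.95 = 1.655%.
Country 2: TFP = 1.5 + 0.21 − 2.665 = -0.955%.
Difference = 1.655 − (-0.955) = 2.61 pp.

2.61 percentage points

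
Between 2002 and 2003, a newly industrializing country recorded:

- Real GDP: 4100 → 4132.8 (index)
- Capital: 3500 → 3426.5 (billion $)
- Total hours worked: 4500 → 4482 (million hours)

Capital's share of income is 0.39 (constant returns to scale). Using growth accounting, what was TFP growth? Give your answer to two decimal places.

TFP growth was 1.86%.

Real GDP growth = (4132.8 − 4100) / 4100 = 0.8%.
Capital growth = (3426.5 − 3500) / 3500 = -2.1%.
Total hours worked growth = (4482 − 4500) / 4500 = -0.4%.
Labor's share = 1 − 0.39 = 0.61.
Capital: 0.39 × (-2.1) = -0.819 pp.
Total hours worked: 0.61 × (-0.4) = -0.244 pp.
TFP growth = 0.8 + 1.063 = 1.863%.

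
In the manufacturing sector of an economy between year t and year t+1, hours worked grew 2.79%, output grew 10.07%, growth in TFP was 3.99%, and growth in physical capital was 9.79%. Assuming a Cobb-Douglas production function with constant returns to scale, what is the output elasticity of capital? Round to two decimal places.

α = 0.47

gY = gA + α·gK + (1−α)·gL, so gY − gA − gL = α(gK − gL).
10.07 − 3.99 − 2.79 = α × (9.79 − 2.79).
3.29 = 7 α, so α = 0.47.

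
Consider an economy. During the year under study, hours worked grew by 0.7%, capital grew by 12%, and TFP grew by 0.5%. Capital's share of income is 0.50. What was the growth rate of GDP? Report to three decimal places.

GDP grew 6.850%.

Labor's share = 1 − 0.5 = 0.5.
Capital: 0.5 × 12 = 6 pp.
Hours worked: 0.5 × 0.7 = 0.35 pp.
Output growth = 0.5 + 6.35 = 6.85%.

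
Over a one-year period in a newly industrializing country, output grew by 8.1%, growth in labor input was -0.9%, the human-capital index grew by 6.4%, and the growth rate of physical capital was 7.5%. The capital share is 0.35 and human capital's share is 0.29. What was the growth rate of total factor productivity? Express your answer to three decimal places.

3.943%

Labor's share = 1 − 0.35 − 0.29 = 0.36.
Physical capital: 0.35 × 7.5 = 2.625 pp.
The human-capital index: 0.29 × 6.4 = 1.856 pp.
Labor input: 0.36 × (-0.9) = -0.324 pp.
TFP growth = 8.1 − 4.157 = 3.943%.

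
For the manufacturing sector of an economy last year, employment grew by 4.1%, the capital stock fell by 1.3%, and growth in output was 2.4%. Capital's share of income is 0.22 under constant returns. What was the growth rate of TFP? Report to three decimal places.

Labor's share = 1 − 0.22 = 0.78.
The capital stock: 0.22 × (-1.3) = -0.286 pp.
Employment: 0.78 × 4.1 = 3.198 pp.
TFP growth = 2.4 − 2.912 = -0.512%.

-0.512%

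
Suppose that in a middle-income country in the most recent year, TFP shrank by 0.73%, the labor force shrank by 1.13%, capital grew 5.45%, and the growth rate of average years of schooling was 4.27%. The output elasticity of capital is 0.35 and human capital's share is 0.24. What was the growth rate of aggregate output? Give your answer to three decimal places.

1.739%

Labor's share = 1 − 0.35 − 0.24 = 0.41.
Capital: 0.35 × 5.45 = 1.9075 pp.
Average years of schooling: 0.24 × 4.27 = 1.0248 pp.
The labor force: 0.41 × (-1.13) = -0.4633 pp.
Output growth = -0.73 + 2.469 = 1.739%.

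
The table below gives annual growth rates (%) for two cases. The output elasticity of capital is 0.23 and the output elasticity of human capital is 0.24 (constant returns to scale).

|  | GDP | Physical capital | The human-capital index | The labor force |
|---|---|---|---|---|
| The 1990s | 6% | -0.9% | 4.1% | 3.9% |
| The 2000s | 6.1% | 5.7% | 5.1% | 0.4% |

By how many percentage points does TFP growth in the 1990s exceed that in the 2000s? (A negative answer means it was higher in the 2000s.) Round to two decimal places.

Labor's share = 1 − 0.23 − 0.24 = 0.53.
The 1990s: TFP = 6 + 0.207 − 0.984 − 2.067 = 3.156%.
The 2000s: TFP = 6.1 − 1.311 − 1.224 − 0.212 = 3.353%.
Difference = 3.156 − (3.353) = -0.197 pp.

-0.20 percentage points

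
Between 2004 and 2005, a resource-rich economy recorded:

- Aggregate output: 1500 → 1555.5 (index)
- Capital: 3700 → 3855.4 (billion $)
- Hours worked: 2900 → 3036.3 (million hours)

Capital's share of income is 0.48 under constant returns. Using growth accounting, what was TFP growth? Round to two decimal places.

-0.76%

Aggregate output growth = (1555.5 − 1500) / 1500 = 3.7%.
Capital growth = (3855.4 − 3700) / 3700 = 4.2%.
Hours worked growth = (3036.3 − 2900) / 2900 = 4.7%.
Labor's share = 1 − 0.48 = 0.52.
Capital: 0.48 × 4.2 = 2.016 pp.
Hours worked: 0.52 × 4.7 = 2.444 pp.
TFP growth = 3.7 − 4.46 = -0.76%.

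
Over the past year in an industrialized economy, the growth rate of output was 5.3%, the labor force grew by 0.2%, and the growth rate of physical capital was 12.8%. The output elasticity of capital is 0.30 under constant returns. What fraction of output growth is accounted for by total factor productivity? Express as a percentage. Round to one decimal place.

Total factor productivity accounted for 24.9% of growth.

Labor's share = 1 − 0.3 = 0.7.
Physical capital: 0.3 × 12.8 = 3.84 pp.
The labor force: 0.7 × 0.2 = 0.14 pp.
TFP growth = 5.3 − 3.98 = 1.32%.
TFP share of growth = 1.32 / 5.3 × 100 = 24.906%.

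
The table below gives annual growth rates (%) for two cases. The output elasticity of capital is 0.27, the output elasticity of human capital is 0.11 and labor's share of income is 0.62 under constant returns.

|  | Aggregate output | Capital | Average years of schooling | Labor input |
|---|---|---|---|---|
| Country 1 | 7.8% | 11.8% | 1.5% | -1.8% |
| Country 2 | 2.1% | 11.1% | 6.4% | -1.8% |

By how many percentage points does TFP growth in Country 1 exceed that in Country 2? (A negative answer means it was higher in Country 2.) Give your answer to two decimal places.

Labor's share = 1 − 0.27 − 0.11 = 0.62.
Country 1: TFP = 7.8 − 3.186 − 0.165 + 1.116 = 5.565%.
Country 2: TFP = 2.1 − 2.997 − 0.704 + 1.116 = -0.485%.
Difference = 5.565 − (-0.485) = 6.05 pp.

6.05 percentage points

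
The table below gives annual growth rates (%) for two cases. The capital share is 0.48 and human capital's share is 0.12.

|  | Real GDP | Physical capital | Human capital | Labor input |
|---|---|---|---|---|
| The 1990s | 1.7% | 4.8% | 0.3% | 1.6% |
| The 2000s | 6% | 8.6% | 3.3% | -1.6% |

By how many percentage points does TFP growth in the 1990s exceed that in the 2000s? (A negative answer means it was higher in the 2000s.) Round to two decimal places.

Labor's share = 1 − 0.48 − 0.12 = 0.4.
The 1990s: TFP = 1.7 − 2.304 − 0.036 − 0.64 = -1.28%.
The 2000s: TFP = 6 − 4.128 − 0.396 + 0.64 = 2.116%.
Difference = -1.28 − (2.116) = -3.396 pp.

-3.40 percentage points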